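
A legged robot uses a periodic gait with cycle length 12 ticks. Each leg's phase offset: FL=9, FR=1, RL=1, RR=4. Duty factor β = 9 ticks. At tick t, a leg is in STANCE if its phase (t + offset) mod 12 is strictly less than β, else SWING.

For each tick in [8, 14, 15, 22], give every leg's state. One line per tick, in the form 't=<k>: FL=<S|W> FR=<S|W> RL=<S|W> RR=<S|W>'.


t=8: FL=S FR=W RL=W RR=S
t=14: FL=W FR=S RL=S RR=S
t=15: FL=S FR=S RL=S RR=S
t=22: FL=S FR=W RL=W RR=S

t=8: phase=(5,9,9,0) vs β=9 → FL=S FR=W RL=W RR=S
t=14: phase=(11,3,3,6) vs β=9 → FL=W FR=S RL=S RR=S
t=15: phase=(0,4,4,7) vs β=9 → FL=S FR=S RL=S RR=S
t=22: phase=(7,11,11,2) vs β=9 → FL=S FR=W RL=W RR=S


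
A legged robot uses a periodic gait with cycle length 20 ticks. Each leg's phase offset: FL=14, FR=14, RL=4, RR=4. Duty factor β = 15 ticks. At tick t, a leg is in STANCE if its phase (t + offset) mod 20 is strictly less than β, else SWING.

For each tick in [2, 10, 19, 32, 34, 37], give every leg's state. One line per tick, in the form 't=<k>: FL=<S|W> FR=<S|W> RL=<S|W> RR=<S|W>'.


t=2: phase=(16,16,6,6) vs β=15 → FL=W FR=W RL=S RR=S
t=10: phase=(4,4,14,14) vs β=15 → FL=S FR=S RL=S RR=S
t=19: phase=(13,13,3,3) vs β=15 → FL=S FR=S RL=S RR=S
t=32: phase=(6,6,16,16) vs β=15 → FL=S FR=S RL=W RR=W
t=34: phase=(8,8,18,18) vs β=15 → FL=S FR=S RL=W RR=W
t=37: phase=(11,11,1,1) vs β=15 → FL=S FR=S RL=S RR=S

t=2: FL=W FR=W RL=S RR=S
t=10: FL=S FR=S RL=S RR=S
t=19: FL=S FR=S RL=S RR=S
t=32: FL=S FR=S RL=W RR=W
t=34: FL=S FR=S RL=W RR=W
t=37: FL=S FR=S RL=S RR=S


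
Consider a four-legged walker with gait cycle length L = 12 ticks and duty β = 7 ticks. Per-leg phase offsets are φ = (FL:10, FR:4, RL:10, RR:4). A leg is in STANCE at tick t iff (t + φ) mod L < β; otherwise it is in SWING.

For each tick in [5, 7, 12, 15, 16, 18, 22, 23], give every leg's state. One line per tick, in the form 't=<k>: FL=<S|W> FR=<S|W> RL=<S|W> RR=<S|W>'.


t=5: FL=S FR=W RL=S RR=W
t=7: FL=S FR=W RL=S RR=W
t=12: FL=W FR=S RL=W RR=S
t=15: FL=S FR=W RL=S RR=W
t=16: FL=S FR=W RL=S RR=W
t=18: FL=S FR=W RL=S RR=W
t=22: FL=W FR=S RL=W RR=S
t=23: FL=W FR=S RL=W RR=S

t=5: phase=(3,9,3,9) vs β=7 → FL=S FR=W RL=S RR=W
t=7: phase=(5,11,5,11) vs β=7 → FL=S FR=W RL=S RR=W
t=12: phase=(10,4,10,4) vs β=7 → FL=W FR=S RL=W RR=S
t=15: phase=(1,7,1,7) vs β=7 → FL=S FR=W RL=S RR=W
t=16: phase=(2,8,2,8) vs β=7 → FL=S FR=W RL=S RR=W
t=18: phase=(4,10,4,10) vs β=7 → FL=S FR=W RL=S RR=W
t=22: phase=(8,2,8,2) vs β=7 → FL=W FR=S RL=W RR=S
t=23: phase=(9,3,9,3) vs β=7 → FL=W FR=S RL=W RR=S


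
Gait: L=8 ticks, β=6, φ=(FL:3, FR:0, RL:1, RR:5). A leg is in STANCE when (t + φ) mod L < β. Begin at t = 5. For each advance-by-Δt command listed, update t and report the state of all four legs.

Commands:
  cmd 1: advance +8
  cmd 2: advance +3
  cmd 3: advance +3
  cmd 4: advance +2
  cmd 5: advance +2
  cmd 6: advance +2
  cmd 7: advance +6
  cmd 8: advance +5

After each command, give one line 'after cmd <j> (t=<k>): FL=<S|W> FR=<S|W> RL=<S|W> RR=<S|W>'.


after cmd 1 (t=13): FL=S FR=S RL=W RR=S
after cmd 2 (t=16): FL=S FR=S RL=S RR=S
after cmd 3 (t=19): FL=W FR=S RL=S RR=S
after cmd 4 (t=21): FL=S FR=S RL=W RR=S
after cmd 5 (t=23): FL=S FR=W RL=S RR=S
after cmd 6 (t=25): FL=S FR=S RL=S RR=W
after cmd 7 (t=31): FL=S FR=W RL=S RR=S
after cmd 8 (t=36): FL=W FR=S RL=S RR=S

start t=5: FL=S FR=S RL=W RR=S
cmd 1: advance +8 → t=13, phase=(0,5,6,2) → FL=S FR=S RL=W RR=S
cmd 2: advance +3 → t=16, phase=(3,0,1,5) → FL=S FR=S RL=S RR=S
cmd 3: advance +3 → t=19, phase=(6,3,4,0) → FL=W FR=S RL=S RR=S
cmd 4: advance +2 → t=21, phase=(0,5,6,2) → FL=S FR=S RL=W RR=S
cmd 5: advance +2 → t=23, phase=(2,7,0,4) → FL=S FR=W RL=S RR=S
cmd 6: advance +2 → t=25, phase=(4,1,2,6) → FL=S FR=S RL=S RR=W
cmd 7: advance +6 → t=31, phase=(2,7,0,4) → FL=S FR=W RL=S RR=S
cmd 8: advance +5 → t=36, phase=(7,4,5,1) → FL=W FR=S RL=S RR=S


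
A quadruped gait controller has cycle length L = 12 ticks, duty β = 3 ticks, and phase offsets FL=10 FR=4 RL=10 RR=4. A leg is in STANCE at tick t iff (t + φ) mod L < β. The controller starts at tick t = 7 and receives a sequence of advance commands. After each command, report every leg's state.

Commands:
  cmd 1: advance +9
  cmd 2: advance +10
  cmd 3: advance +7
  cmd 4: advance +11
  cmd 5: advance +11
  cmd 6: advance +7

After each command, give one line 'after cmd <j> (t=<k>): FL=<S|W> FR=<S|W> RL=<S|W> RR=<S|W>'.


start t=7: FL=W FR=W RL=W RR=W
cmd 1: advance +9 → t=16, phase=(2,8,2,8) → FL=S FR=W RL=S RR=W
cmd 2: advance +10 → t=26, phase=(0,6,0,6) → FL=S FR=W RL=S RR=W
cmd 3: advance +7 → t=33, phase=(7,1,7,1) → FL=W FR=S RL=W RR=S
cmd 4: advance +11 → t=44, phase=(6,0,6,0) → FL=W FR=S RL=W RR=S
cmd 5: advance +11 → t=55, phase=(5,11,5,11) → FL=W FR=W RL=W RR=W
cmd 6: advance +7 → t=62, phase=(0,6,0,6) → FL=S FR=W RL=S RR=W

after cmd 1 (t=16): FL=S FR=W RL=S RR=W
after cmd 2 (t=26): FL=S FR=W RL=S RR=W
after cmd 3 (t=33): FL=W FR=S RL=W RR=S
after cmd 4 (t=44): FL=W FR=S RL=W RR=S
after cmd 5 (t=55): FL=W FR=W RL=W RR=W
after cmd 6 (t=62): FL=S FR=W RL=S RR=W


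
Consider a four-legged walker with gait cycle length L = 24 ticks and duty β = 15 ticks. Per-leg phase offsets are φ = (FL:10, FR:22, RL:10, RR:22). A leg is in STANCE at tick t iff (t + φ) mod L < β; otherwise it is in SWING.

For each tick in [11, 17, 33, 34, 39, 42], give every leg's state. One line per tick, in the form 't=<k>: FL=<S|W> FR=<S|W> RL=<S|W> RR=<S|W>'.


t=11: FL=W FR=S RL=W RR=S
t=17: FL=S FR=W RL=S RR=W
t=33: FL=W FR=S RL=W RR=S
t=34: FL=W FR=S RL=W RR=S
t=39: FL=S FR=S RL=S RR=S
t=42: FL=S FR=W RL=S RR=W

t=11: phase=(21,9,21,9) vs β=15 → FL=W FR=S RL=W RR=S
t=17: phase=(3,15,3,15) vs β=15 → FL=S FR=W RL=S RR=W
t=33: phase=(19,7,19,7) vs β=15 → FL=W FR=S RL=W RR=S
t=34: phase=(20,8,20,8) vs β=15 → FL=W FR=S RL=W RR=S
t=39: phase=(1,13,1,13) vs β=15 → FL=S FR=S RL=S RR=S
t=42: phase=(4,16,4,16) vs β=15 → FL=S FR=W RL=S RR=W


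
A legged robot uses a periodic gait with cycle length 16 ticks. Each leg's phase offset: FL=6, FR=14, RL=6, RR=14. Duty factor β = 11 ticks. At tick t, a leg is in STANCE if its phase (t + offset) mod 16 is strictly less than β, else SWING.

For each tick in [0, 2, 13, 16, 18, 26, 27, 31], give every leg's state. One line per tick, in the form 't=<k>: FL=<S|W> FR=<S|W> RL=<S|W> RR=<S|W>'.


t=0: FL=S FR=W RL=S RR=W
t=2: FL=S FR=S RL=S RR=S
t=13: FL=S FR=W RL=S RR=W
t=16: FL=S FR=W RL=S RR=W
t=18: FL=S FR=S RL=S RR=S
t=26: FL=S FR=S RL=S RR=S
t=27: FL=S FR=S RL=S RR=S
t=31: FL=S FR=W RL=S RR=W

t=0: phase=(6,14,6,14) vs β=11 → FL=S FR=W RL=S RR=W
t=2: phase=(8,0,8,0) vs β=11 → FL=S FR=S RL=S RR=S
t=13: phase=(3,11,3,11) vs β=11 → FL=S FR=W RL=S RR=W
t=16: phase=(6,14,6,14) vs β=11 → FL=S FR=W RL=S RR=W
t=18: phase=(8,0,8,0) vs β=11 → FL=S FR=S RL=S RR=S
t=26: phase=(0,8,0,8) vs β=11 → FL=S FR=S RL=S RR=S
t=27: phase=(1,9,1,9) vs β=11 → FL=S FR=S RL=S RR=S
t=31: phase=(5,13,5,13) vs β=11 → FL=S FR=W RL=S RR=W


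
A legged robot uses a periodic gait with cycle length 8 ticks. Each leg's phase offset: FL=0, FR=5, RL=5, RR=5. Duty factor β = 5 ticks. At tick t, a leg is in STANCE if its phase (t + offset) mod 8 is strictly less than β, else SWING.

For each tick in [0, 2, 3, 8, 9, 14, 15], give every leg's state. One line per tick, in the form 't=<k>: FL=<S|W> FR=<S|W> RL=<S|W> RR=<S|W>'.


t=0: phase=(0,5,5,5) vs β=5 → FL=S FR=W RL=W RR=W
t=2: phase=(2,7,7,7) vs β=5 → FL=S FR=W RL=W RR=W
t=3: phase=(3,0,0,0) vs β=5 → FL=S FR=S RL=S RR=S
t=8: phase=(0,5,5,5) vs β=5 → FL=S FR=W RL=W RR=W
t=9: phase=(1,6,6,6) vs β=5 → FL=S FR=W RL=W RR=W
t=14: phase=(6,3,3,3) vs β=5 → FL=W FR=S RL=S RR=S
t=15: phase=(7,4,4,4) vs β=5 → FL=W FR=S RL=S RR=S

t=0: FL=S FR=W RL=W RR=W
t=2: FL=S FR=W RL=W RR=W
t=3: FL=S FR=S RL=S RR=S
t=8: FL=S FR=W RL=W RR=W
t=9: FL=S FR=W RL=W RR=W
t=14: FL=W FR=S RL=S RR=S
t=15: FL=W FR=S RL=S RR=S


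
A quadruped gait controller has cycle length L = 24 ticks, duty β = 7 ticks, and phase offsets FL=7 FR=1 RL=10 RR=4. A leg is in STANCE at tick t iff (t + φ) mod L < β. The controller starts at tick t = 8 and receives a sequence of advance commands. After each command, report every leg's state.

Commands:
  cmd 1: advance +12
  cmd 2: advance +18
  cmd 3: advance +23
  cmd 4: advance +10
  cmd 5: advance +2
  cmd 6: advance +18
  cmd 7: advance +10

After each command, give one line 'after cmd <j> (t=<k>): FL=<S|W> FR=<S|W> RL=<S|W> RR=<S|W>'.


start t=8: FL=W FR=W RL=W RR=W
cmd 1: advance +12 → t=20, phase=(3,21,6,0) → FL=S FR=W RL=S RR=S
cmd 2: advance +18 → t=38, phase=(21,15,0,18) → FL=W FR=W RL=S RR=W
cmd 3: advance +23 → t=61, phase=(20,14,23,17) → FL=W FR=W RL=W RR=W
cmd 4: advance +10 → t=71, phase=(6,0,9,3) → FL=S FR=S RL=W RR=S
cmd 5: advance +2 → t=73, phase=(8,2,11,5) → FL=W FR=S RL=W RR=S
cmd 6: advance +18 → t=91, phase=(2,20,5,23) → FL=S FR=W RL=S RR=W
cmd 7: advance +10 → t=101, phase=(12,6,15,9) → FL=W FR=S RL=W RR=W

after cmd 1 (t=20): FL=S FR=W RL=S RR=S
after cmd 2 (t=38): FL=W FR=W RL=S RR=W
after cmd 3 (t=61): FL=W FR=W RL=W RR=W
after cmd 4 (t=71): FL=S FR=S RL=W RR=S
after cmd 5 (t=73): FL=W FR=S RL=W RR=S
after cmd 6 (t=91): FL=S FR=W RL=S RR=W
after cmd 7 (t=101): FL=W FR=S RL=W RR=W


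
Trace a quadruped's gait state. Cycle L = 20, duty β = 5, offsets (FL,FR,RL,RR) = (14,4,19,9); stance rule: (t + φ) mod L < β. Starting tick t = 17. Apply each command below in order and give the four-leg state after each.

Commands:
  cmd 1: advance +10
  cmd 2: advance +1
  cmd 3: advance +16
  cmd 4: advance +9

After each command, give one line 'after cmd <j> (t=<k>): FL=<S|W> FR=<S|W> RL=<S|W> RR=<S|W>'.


start t=17: FL=W FR=S RL=W RR=W
cmd 1: advance +10 → t=27, phase=(1,11,6,16) → FL=S FR=W RL=W RR=W
cmd 2: advance +1 → t=28, phase=(2,12,7,17) → FL=S FR=W RL=W RR=W
cmd 3: advance +16 → t=44, phase=(18,8,3,13) → FL=W FR=W RL=S RR=W
cmd 4: advance +9 → t=53, phase=(7,17,12,2) → FL=W FR=W RL=W RR=S

after cmd 1 (t=27): FL=S FR=W RL=W RR=W
after cmd 2 (t=28): FL=S FR=W RL=W RR=W
after cmd 3 (t=44): FL=W FR=W RL=S RR=W
after cmd 4 (t=53): FL=W FR=W RL=W RR=S


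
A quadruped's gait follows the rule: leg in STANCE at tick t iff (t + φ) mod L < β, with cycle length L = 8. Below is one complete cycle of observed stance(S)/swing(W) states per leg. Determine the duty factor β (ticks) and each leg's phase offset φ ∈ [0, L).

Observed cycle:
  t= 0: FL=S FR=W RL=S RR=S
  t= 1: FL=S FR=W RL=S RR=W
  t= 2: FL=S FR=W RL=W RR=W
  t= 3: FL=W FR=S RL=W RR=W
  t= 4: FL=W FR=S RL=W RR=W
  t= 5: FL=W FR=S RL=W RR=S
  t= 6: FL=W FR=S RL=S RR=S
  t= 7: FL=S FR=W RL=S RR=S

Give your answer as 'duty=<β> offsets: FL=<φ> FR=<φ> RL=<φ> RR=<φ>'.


duty=4 offsets: FL=1 FR=5 RL=2 RR=3

duty β = stance ticks per leg = 4
FL: stance ticks = 4; W→S at t=7 → φ=1
FR: stance ticks = 4; W→S at t=3 → φ=5
RL: stance ticks = 4; W→S at t=6 → φ=2
RR: stance ticks = 4; W→S at t=5 → φ=3


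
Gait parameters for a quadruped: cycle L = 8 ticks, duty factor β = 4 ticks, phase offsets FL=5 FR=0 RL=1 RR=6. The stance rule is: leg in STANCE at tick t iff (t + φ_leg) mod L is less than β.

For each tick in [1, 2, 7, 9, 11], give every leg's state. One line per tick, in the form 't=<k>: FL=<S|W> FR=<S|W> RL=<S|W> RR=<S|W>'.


t=1: phase=(6,1,2,7) vs β=4 → FL=W FR=S RL=S RR=W
t=2: phase=(7,2,3,0) vs β=4 → FL=W FR=S RL=S RR=S
t=7: phase=(4,7,0,5) vs β=4 → FL=W FR=W RL=S RR=W
t=9: phase=(6,1,2,7) vs β=4 → FL=W FR=S RL=S RR=W
t=11: phase=(0,3,4,1) vs β=4 → FL=S FR=S RL=W RR=S

t=1: FL=W FR=S RL=S RR=W
t=2: FL=W FR=S RL=S RR=S
t=7: FL=W FR=W RL=S RR=W
t=9: FL=W FR=S RL=S RR=W
t=11: FL=S FR=S RL=W RR=S


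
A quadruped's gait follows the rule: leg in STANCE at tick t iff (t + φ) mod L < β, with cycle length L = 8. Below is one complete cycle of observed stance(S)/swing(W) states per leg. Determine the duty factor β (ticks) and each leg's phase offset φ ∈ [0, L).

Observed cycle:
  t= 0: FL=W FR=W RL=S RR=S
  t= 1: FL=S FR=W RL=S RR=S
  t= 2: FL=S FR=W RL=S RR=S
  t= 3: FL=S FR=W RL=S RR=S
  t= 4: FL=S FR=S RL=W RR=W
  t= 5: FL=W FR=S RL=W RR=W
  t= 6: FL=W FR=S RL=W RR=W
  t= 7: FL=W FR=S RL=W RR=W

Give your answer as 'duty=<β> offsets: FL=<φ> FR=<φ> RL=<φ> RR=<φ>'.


duty=4 offsets: FL=7 FR=4 RL=0 RR=0

duty β = stance ticks per leg = 4
FL: stance ticks = 4; W→S at t=1 → φ=7
FR: stance ticks = 4; W→S at t=4 → φ=4
RL: stance ticks = 4; W→S at t=0 → φ=0
RR: stance ticks = 4; W→S at t=0 → φ=0


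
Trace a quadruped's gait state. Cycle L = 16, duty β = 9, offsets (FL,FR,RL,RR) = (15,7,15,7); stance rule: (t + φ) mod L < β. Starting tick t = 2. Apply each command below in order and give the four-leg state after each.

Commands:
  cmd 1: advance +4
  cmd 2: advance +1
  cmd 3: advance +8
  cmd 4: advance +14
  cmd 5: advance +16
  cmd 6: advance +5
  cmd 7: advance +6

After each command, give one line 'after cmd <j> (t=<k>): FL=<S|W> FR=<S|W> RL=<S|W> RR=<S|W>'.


start t=2: FL=S FR=W RL=S RR=W
cmd 1: advance +4 → t=6, phase=(5,13,5,13) → FL=S FR=W RL=S RR=W
cmd 2: advance +1 → t=7, phase=(6,14,6,14) → FL=S FR=W RL=S RR=W
cmd 3: advance +8 → t=15, phase=(14,6,14,6) → FL=W FR=S RL=W RR=S
cmd 4: advance +14 → t=29, phase=(12,4,12,4) → FL=W FR=S RL=W RR=S
cmd 5: advance +16 → t=45, phase=(12,4,12,4) → FL=W FR=S RL=W RR=S
cmd 6: advance +5 → t=50, phase=(1,9,1,9) → FL=S FR=W RL=S RR=W
cmd 7: advance +6 → t=56, phase=(7,15,7,15) → FL=S FR=W RL=S RR=W

after cmd 1 (t=6): FL=S FR=W RL=S RR=W
after cmd 2 (t=7): FL=S FR=W RL=S RR=W
after cmd 3 (t=15): FL=W FR=S RL=W RR=S
after cmd 4 (t=29): FL=W FR=S RL=W RR=S
after cmd 5 (t=45): FL=W FR=S RL=W RR=S
after cmd 6 (t=50): FL=S FR=W RL=S RR=W
after cmd 7 (t=56): FL=S FR=W RL=S RR=W


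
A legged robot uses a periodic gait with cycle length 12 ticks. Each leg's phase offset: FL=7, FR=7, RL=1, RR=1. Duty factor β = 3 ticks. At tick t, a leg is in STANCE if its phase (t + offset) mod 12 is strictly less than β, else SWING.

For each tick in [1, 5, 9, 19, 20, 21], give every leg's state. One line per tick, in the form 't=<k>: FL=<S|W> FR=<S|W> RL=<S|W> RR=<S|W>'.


t=1: FL=W FR=W RL=S RR=S
t=5: FL=S FR=S RL=W RR=W
t=9: FL=W FR=W RL=W RR=W
t=19: FL=S FR=S RL=W RR=W
t=20: FL=W FR=W RL=W RR=W
t=21: FL=W FR=W RL=W RR=W

t=1: phase=(8,8,2,2) vs β=3 → FL=W FR=W RL=S RR=S
t=5: phase=(0,0,6,6) vs β=3 → FL=S FR=S RL=W RR=W
t=9: phase=(4,4,10,10) vs β=3 → FL=W FR=W RL=W RR=W
t=19: phase=(2,2,8,8) vs β=3 → FL=S FR=S RL=W RR=W
t=20: phase=(3,3,9,9) vs β=3 → FL=W FR=W RL=W RR=W
t=21: phase=(4,4,10,10) vs β=3 → FL=W FR=W RL=W RR=W


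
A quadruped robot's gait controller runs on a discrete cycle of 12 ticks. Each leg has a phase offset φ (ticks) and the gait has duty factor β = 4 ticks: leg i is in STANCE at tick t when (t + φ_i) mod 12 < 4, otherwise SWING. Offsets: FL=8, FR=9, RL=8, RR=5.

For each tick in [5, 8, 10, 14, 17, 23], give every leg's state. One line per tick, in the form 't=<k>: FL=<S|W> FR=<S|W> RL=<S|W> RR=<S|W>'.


t=5: phase=(1,2,1,10) vs β=4 → FL=S FR=S RL=S RR=W
t=8: phase=(4,5,4,1) vs β=4 → FL=W FR=W RL=W RR=S
t=10: phase=(6,7,6,3) vs β=4 → FL=W FR=W RL=W RR=S
t=14: phase=(10,11,10,7) vs β=4 → FL=W FR=W RL=W RR=W
t=17: phase=(1,2,1,10) vs β=4 → FL=S FR=S RL=S RR=W
t=23: phase=(7,8,7,4) vs β=4 → FL=W FR=W RL=W RR=W

t=5: FL=S FR=S RL=S RR=W
t=8: FL=W FR=W RL=W RR=S
t=10: FL=W FR=W RL=W RR=S
t=14: FL=W FR=W RL=W RR=W
t=17: FL=S FR=S RL=S RR=W
t=23: FL=W FR=W RL=W RR=W


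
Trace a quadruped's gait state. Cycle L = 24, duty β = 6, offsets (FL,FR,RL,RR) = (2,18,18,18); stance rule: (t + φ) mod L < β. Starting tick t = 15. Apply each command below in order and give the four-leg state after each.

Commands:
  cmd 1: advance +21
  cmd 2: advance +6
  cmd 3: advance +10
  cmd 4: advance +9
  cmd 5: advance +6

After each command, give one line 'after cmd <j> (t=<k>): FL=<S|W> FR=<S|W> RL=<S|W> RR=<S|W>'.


after cmd 1 (t=36): FL=W FR=W RL=W RR=W
after cmd 2 (t=42): FL=W FR=W RL=W RR=W
after cmd 3 (t=52): FL=W FR=W RL=W RR=W
after cmd 4 (t=61): FL=W FR=W RL=W RR=W
after cmd 5 (t=67): FL=W FR=W RL=W RR=W

start t=15: FL=W FR=W RL=W RR=W
cmd 1: advance +21 → t=36, phase=(14,6,6,6) → FL=W FR=W RL=W RR=W
cmd 2: advance +6 → t=42, phase=(20,12,12,12) → FL=W FR=W RL=W RR=W
cmd 3: advance +10 → t=52, phase=(6,22,22,22) → FL=W FR=W RL=W RR=W
cmd 4: advance +9 → t=61, phase=(15,7,7,7) → FL=W FR=W RL=W RR=W
cmd 5: advance +6 → t=67, phase=(21,13,13,13) → FL=W FR=W RL=W RR=W


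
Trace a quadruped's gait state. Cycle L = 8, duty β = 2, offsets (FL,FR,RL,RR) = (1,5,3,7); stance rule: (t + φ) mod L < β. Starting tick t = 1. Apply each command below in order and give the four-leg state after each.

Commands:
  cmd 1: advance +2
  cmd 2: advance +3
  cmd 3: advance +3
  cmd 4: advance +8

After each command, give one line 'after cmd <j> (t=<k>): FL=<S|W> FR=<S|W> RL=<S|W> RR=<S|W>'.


start t=1: FL=W FR=W RL=W RR=S
cmd 1: advance +2 → t=3, phase=(4,0,6,2) → FL=W FR=S RL=W RR=W
cmd 2: advance +3 → t=6, phase=(7,3,1,5) → FL=W FR=W RL=S RR=W
cmd 3: advance +3 → t=9, phase=(2,6,4,0) → FL=W FR=W RL=W RR=S
cmd 4: advance +8 → t=17, phase=(2,6,4,0) → FL=W FR=W RL=W RR=S

after cmd 1 (t=3): FL=W FR=S RL=W RR=W
after cmd 2 (t=6): FL=W FR=W RL=S RR=W
after cmd 3 (t=9): FL=W FR=W RL=W RR=S
after cmd 4 (t=17): FL=W FR=W RL=W RR=S


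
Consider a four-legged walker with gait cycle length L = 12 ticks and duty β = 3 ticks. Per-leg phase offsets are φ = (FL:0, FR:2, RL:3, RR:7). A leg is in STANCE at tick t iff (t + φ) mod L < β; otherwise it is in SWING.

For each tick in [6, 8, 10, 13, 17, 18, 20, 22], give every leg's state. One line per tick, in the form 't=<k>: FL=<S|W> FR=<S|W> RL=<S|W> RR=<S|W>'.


t=6: FL=W FR=W RL=W RR=S
t=8: FL=W FR=W RL=W RR=W
t=10: FL=W FR=S RL=S RR=W
t=13: FL=S FR=W RL=W RR=W
t=17: FL=W FR=W RL=W RR=S
t=18: FL=W FR=W RL=W RR=S
t=20: FL=W FR=W RL=W RR=W
t=22: FL=W FR=S RL=S RR=W

t=6: phase=(6,8,9,1) vs β=3 → FL=W FR=W RL=W RR=S
t=8: phase=(8,10,11,3) vs β=3 → FL=W FR=W RL=W RR=W
t=10: phase=(10,0,1,5) vs β=3 → FL=W FR=S RL=S RR=W
t=13: phase=(1,3,4,8) vs β=3 → FL=S FR=W RL=W RR=W
t=17: phase=(5,7,8,0) vs β=3 → FL=W FR=W RL=W RR=S
t=18: phase=(6,8,9,1) vs β=3 → FL=W FR=W RL=W RR=S
t=20: phase=(8,10,11,3) vs β=3 → FL=W FR=W RL=W RR=W
t=22: phase=(10,0,1,5) vs β=3 → FL=W FR=S RL=S RR=W


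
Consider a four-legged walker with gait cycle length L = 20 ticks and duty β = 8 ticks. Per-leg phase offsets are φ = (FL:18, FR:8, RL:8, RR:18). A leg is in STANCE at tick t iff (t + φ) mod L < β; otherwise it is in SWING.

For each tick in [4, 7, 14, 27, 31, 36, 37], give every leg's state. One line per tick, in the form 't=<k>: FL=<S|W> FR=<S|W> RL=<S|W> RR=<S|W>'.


t=4: FL=S FR=W RL=W RR=S
t=7: FL=S FR=W RL=W RR=S
t=14: FL=W FR=S RL=S RR=W
t=27: FL=S FR=W RL=W RR=S
t=31: FL=W FR=W RL=W RR=W
t=36: FL=W FR=S RL=S RR=W
t=37: FL=W FR=S RL=S RR=W

t=4: phase=(2,12,12,2) vs β=8 → FL=S FR=W RL=W RR=S
t=7: phase=(5,15,15,5) vs β=8 → FL=S FR=W RL=W RR=S
t=14: phase=(12,2,2,12) vs β=8 → FL=W FR=S RL=S RR=W
t=27: phase=(5,15,15,5) vs β=8 → FL=S FR=W RL=W RR=S
t=31: phase=(9,19,19,9) vs β=8 → FL=W FR=W RL=W RR=W
t=36: phase=(14,4,4,14) vs β=8 → FL=W FR=S RL=S RR=W
t=37: phase=(15,5,5,15) vs β=8 → FL=W FR=S RL=S RR=W


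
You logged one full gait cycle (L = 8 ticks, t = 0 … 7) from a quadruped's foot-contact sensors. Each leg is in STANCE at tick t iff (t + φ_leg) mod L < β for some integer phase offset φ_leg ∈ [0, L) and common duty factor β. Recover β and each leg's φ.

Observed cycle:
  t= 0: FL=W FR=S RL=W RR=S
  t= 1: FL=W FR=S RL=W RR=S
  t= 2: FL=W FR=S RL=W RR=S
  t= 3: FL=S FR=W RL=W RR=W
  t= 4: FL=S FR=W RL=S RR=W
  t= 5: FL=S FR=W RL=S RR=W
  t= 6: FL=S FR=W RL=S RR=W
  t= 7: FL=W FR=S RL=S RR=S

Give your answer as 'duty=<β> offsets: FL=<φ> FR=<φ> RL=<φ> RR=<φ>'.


duty β = stance ticks per leg = 4
FL: stance ticks = 4; W→S at t=3 → φ=5
FR: stance ticks = 4; W→S at t=7 → φ=1
RL: stance ticks = 4; W→S at t=4 → φ=4
RR: stance ticks = 4; W→S at t=7 → φ=1

duty=4 offsets: FL=5 FR=1 RL=4 RR=1


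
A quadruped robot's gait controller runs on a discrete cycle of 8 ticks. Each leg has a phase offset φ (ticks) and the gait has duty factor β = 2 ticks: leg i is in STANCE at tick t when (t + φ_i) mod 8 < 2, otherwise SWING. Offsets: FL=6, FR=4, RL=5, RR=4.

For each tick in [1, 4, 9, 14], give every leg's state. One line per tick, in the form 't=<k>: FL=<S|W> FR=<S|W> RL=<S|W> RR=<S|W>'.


t=1: phase=(7,5,6,5) vs β=2 → FL=W FR=W RL=W RR=W
t=4: phase=(2,0,1,0) vs β=2 → FL=W FR=S RL=S RR=S
t=9: phase=(7,5,6,5) vs β=2 → FL=W FR=W RL=W RR=W
t=14: phase=(4,2,3,2) vs β=2 → FL=W FR=W RL=W RR=W

t=1: FL=W FR=W RL=W RR=W
t=4: FL=W FR=S RL=S RR=S
t=9: FL=W FR=W RL=W RR=W
t=14: FL=W FR=W RL=W RR=W


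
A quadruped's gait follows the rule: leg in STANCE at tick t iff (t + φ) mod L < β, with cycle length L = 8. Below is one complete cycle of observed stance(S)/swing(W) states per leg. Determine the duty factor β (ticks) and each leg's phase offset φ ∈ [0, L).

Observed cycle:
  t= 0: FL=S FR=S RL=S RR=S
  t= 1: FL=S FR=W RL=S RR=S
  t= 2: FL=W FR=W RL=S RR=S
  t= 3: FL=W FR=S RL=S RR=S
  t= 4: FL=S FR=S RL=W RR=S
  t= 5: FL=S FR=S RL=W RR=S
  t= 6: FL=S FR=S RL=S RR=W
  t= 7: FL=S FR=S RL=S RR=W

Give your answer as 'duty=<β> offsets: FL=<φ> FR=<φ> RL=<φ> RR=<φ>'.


duty β = stance ticks per leg = 6
FL: stance ticks = 6; W→S at t=4 → φ=4
FR: stance ticks = 6; W→S at t=3 → φ=5
RL: stance ticks = 6; W→S at t=6 → φ=2
RR: stance ticks = 6; W→S at t=0 → φ=0

duty=6 offsets: FL=4 FR=5 RL=2 RR=0


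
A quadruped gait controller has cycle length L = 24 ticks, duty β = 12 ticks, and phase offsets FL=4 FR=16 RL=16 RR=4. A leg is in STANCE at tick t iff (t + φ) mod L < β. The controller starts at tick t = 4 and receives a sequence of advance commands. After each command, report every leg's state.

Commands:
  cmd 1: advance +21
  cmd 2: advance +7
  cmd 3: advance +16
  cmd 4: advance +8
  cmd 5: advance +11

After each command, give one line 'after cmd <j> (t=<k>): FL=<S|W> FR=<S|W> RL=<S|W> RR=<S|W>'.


after cmd 1 (t=25): FL=S FR=W RL=W RR=S
after cmd 2 (t=32): FL=W FR=S RL=S RR=W
after cmd 3 (t=48): FL=S FR=W RL=W RR=S
after cmd 4 (t=56): FL=W FR=S RL=S RR=W
after cmd 5 (t=67): FL=W FR=S RL=S RR=W

start t=4: FL=S FR=W RL=W RR=S
cmd 1: advance +21 → t=25, phase=(5,17,17,5) → FL=S FR=W RL=W RR=S
cmd 2: advance +7 → t=32, phase=(12,0,0,12) → FL=W FR=S RL=S RR=W
cmd 3: advance +16 → t=48, phase=(4,16,16,4) → FL=S FR=W RL=W RR=S
cmd 4: advance +8 → t=56, phase=(12,0,0,12) → FL=W FR=S RL=S RR=W
cmd 5: advance +11 → t=67, phase=(23,11,11,23) → FL=W FR=S RL=S RR=W


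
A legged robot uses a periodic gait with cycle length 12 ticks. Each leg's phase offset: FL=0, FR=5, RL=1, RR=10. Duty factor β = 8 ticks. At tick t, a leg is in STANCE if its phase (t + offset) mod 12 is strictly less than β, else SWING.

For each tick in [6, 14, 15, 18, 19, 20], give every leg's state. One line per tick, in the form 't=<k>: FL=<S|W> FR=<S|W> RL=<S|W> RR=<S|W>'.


t=6: phase=(6,11,7,4) vs β=8 → FL=S FR=W RL=S RR=S
t=14: phase=(2,7,3,0) vs β=8 → FL=S FR=S RL=S RR=S
t=15: phase=(3,8,4,1) vs β=8 → FL=S FR=W RL=S RR=S
t=18: phase=(6,11,7,4) vs β=8 → FL=S FR=W RL=S RR=S
t=19: phase=(7,0,8,5) vs β=8 → FL=S FR=S RL=W RR=S
t=20: phase=(8,1,9,6) vs β=8 → FL=W FR=S RL=W RR=S

t=6: FL=S FR=W RL=S RR=S
t=14: FL=S FR=S RL=S RR=S
t=15: FL=S FR=W RL=S RR=S
t=18: FL=S FR=W RL=S RR=S
t=19: FL=S FR=S RL=W RR=S
t=20: FL=W FR=S RL=W RR=S


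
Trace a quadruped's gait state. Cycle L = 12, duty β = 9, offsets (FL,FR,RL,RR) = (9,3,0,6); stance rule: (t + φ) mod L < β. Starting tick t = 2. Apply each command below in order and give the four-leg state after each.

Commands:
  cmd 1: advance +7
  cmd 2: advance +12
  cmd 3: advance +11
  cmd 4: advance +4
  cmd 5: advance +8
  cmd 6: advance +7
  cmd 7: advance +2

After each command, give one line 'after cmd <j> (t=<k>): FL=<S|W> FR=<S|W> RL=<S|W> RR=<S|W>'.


after cmd 1 (t=9): FL=S FR=S RL=W RR=S
after cmd 2 (t=21): FL=S FR=S RL=W RR=S
after cmd 3 (t=32): FL=S FR=W RL=S RR=S
after cmd 4 (t=36): FL=W FR=S RL=S RR=S
after cmd 5 (t=44): FL=S FR=W RL=S RR=S
after cmd 6 (t=51): FL=S FR=S RL=S RR=W
after cmd 7 (t=53): FL=S FR=S RL=S RR=W

start t=2: FL=W FR=S RL=S RR=S
cmd 1: advance +7 → t=9, phase=(6,0,9,3) → FL=S FR=S RL=W RR=S
cmd 2: advance +12 → t=21, phase=(6,0,9,3) → FL=S FR=S RL=W RR=S
cmd 3: advance +11 → t=32, phase=(5,11,8,2) → FL=S FR=W RL=S RR=S
cmd 4: advance +4 → t=36, phase=(9,3,0,6) → FL=W FR=S RL=S RR=S
cmd 5: advance +8 → t=44, phase=(5,11,8,2) → FL=S FR=W RL=S RR=S
cmd 6: advance +7 → t=51, phase=(0,6,3,9) → FL=S FR=S RL=S RR=W
cmd 7: advance +2 → t=53, phase=(2,8,5,11) → FL=S FR=S RL=S RR=W


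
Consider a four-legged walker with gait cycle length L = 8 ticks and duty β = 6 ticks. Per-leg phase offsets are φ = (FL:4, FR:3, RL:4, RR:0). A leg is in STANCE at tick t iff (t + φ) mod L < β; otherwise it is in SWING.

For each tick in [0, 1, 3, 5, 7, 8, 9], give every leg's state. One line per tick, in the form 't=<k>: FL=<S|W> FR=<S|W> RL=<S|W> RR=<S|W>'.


t=0: FL=S FR=S RL=S RR=S
t=1: FL=S FR=S RL=S RR=S
t=3: FL=W FR=W RL=W RR=S
t=5: FL=S FR=S RL=S RR=S
t=7: FL=S FR=S RL=S RR=W
t=8: FL=S FR=S RL=S RR=S
t=9: FL=S FR=S RL=S RR=S

t=0: phase=(4,3,4,0) vs β=6 → FL=S FR=S RL=S RR=S
t=1: phase=(5,4,5,1) vs β=6 → FL=S FR=S RL=S RR=S
t=3: phase=(7,6,7,3) vs β=6 → FL=W FR=W RL=W RR=S
t=5: phase=(1,0,1,5) vs β=6 → FL=S FR=S RL=S RR=S
t=7: phase=(3,2,3,7) vs β=6 → FL=S FR=S RL=S RR=W
t=8: phase=(4,3,4,0) vs β=6 → FL=S FR=S RL=S RR=S
t=9: phase=(5,4,5,1) vs β=6 → FL=S FR=S RL=S RR=S


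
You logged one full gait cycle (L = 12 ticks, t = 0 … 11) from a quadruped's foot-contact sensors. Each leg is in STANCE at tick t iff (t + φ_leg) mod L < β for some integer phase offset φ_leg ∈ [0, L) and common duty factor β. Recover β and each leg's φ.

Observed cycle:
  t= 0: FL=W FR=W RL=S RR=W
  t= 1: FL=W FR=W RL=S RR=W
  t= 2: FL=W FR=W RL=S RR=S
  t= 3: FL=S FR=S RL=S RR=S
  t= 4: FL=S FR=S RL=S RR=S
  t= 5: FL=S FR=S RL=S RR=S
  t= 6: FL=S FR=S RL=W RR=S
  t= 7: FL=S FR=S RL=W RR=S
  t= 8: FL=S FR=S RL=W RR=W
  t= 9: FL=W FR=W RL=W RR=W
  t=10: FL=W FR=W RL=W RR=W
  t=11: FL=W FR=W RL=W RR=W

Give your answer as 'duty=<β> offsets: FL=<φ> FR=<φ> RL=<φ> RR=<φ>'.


duty β = stance ticks per leg = 6
FL: stance ticks = 6; W→S at t=3 → φ=9
FR: stance ticks = 6; W→S at t=3 → φ=9
RL: stance ticks = 6; W→S at t=0 → φ=0
RR: stance ticks = 6; W→S at t=2 → φ=10

duty=6 offsets: FL=9 FR=9 RL=0 RR=10


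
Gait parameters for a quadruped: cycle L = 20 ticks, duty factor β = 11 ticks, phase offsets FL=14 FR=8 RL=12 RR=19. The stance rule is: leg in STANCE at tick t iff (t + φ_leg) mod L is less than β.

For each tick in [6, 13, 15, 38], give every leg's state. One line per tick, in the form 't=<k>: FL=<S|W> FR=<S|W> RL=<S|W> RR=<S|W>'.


t=6: phase=(0,14,18,5) vs β=11 → FL=S FR=W RL=W RR=S
t=13: phase=(7,1,5,12) vs β=11 → FL=S FR=S RL=S RR=W
t=15: phase=(9,3,7,14) vs β=11 → FL=S FR=S RL=S RR=W
t=38: phase=(12,6,10,17) vs β=11 → FL=W FR=S RL=S RR=W

t=6: FL=S FR=W RL=W RR=S
t=13: FL=S FR=S RL=S RR=W
t=15: FL=S FR=S RL=S RR=W
t=38: FL=W FR=S RL=S RR=W


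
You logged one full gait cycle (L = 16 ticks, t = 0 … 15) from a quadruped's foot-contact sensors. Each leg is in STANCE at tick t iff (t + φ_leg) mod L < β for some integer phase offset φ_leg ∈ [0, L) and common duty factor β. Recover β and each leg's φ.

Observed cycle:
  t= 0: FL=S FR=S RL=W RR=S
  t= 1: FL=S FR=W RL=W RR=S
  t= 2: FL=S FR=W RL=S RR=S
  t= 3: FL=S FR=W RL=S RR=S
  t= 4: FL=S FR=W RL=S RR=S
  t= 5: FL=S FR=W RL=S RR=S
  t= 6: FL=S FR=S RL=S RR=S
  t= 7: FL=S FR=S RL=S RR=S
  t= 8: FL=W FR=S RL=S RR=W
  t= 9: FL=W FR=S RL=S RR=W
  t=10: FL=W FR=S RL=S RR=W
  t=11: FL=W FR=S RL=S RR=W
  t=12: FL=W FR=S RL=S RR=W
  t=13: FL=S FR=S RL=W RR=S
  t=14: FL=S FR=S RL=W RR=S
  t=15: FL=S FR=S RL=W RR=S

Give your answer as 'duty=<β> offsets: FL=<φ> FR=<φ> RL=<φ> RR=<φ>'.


duty β = stance ticks per leg = 11
FL: stance ticks = 11; W→S at t=13 → φ=3
FR: stance ticks = 11; W→S at t=6 → φ=10
RL: stance ticks = 11; W→S at t=2 → φ=14
RR: stance ticks = 11; W→S at t=13 → φ=3

duty=11 offsets: FL=3 FR=10 RL=14 RR=3


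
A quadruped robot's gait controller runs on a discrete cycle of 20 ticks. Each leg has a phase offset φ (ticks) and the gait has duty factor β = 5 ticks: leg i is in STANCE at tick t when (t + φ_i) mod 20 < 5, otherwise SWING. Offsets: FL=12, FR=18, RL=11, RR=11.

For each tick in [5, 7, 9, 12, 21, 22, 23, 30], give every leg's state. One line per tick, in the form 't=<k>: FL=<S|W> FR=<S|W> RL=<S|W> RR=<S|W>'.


t=5: FL=W FR=S RL=W RR=W
t=7: FL=W FR=W RL=W RR=W
t=9: FL=S FR=W RL=S RR=S
t=12: FL=S FR=W RL=S RR=S
t=21: FL=W FR=W RL=W RR=W
t=22: FL=W FR=S RL=W RR=W
t=23: FL=W FR=S RL=W RR=W
t=30: FL=S FR=W RL=S RR=S

t=5: phase=(17,3,16,16) vs β=5 → FL=W FR=S RL=W RR=W
t=7: phase=(19,5,18,18) vs β=5 → FL=W FR=W RL=W RR=W
t=9: phase=(1,7,0,0) vs β=5 → FL=S FR=W RL=S RR=S
t=12: phase=(4,10,3,3) vs β=5 → FL=S FR=W RL=S RR=S
t=21: phase=(13,19,12,12) vs β=5 → FL=W FR=W RL=W RR=W
t=22: phase=(14,0,13,13) vs β=5 → FL=W FR=S RL=W RR=W
t=23: phase=(15,1,14,14) vs β=5 → FL=W FR=S RL=W RR=W
t=30: phase=(2,8,1,1) vs β=5 → FL=S FR=W RL=S RR=S


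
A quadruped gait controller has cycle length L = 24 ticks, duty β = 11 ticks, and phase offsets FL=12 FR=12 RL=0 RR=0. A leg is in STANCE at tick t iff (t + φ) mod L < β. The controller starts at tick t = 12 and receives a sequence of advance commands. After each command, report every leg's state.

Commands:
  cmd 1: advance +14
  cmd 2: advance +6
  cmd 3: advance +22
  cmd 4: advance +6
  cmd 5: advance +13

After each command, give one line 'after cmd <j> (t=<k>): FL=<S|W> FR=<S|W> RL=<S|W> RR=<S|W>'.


start t=12: FL=S FR=S RL=W RR=W
cmd 1: advance +14 → t=26, phase=(14,14,2,2) → FL=W FR=W RL=S RR=S
cmd 2: advance +6 → t=32, phase=(20,20,8,8) → FL=W FR=W RL=S RR=S
cmd 3: advance +22 → t=54, phase=(18,18,6,6) → FL=W FR=W RL=S RR=S
cmd 4: advance +6 → t=60, phase=(0,0,12,12) → FL=S FR=S RL=W RR=W
cmd 5: advance +13 → t=73, phase=(13,13,1,1) → FL=W FR=W RL=S RR=S

after cmd 1 (t=26): FL=W FR=W RL=S RR=S
after cmd 2 (t=32): FL=W FR=W RL=S RR=S
after cmd 3 (t=54): FL=W FR=W RL=S RR=S
after cmd 4 (t=60): FL=S FR=S RL=W RR=W
after cmd 5 (t=73): FL=W FR=W RL=S RR=S


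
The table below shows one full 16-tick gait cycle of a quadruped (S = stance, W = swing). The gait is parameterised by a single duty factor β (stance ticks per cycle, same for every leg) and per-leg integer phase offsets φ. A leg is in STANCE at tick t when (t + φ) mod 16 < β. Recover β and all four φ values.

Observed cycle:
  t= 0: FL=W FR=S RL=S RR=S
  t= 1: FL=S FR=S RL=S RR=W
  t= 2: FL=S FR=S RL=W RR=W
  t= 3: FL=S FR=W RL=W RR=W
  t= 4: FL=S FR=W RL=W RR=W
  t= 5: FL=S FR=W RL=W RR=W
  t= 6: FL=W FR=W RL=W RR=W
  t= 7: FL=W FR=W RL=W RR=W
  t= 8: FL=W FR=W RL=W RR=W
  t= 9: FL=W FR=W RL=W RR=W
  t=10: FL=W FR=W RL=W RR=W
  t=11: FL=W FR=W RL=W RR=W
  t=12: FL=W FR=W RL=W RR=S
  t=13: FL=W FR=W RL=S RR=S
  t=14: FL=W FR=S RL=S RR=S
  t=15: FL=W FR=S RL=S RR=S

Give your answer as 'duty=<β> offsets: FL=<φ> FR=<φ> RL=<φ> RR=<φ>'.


duty β = stance ticks per leg = 5
FL: stance ticks = 5; W→S at t=1 → φ=15
FR: stance ticks = 5; W→S at t=14 → φ=2
RL: stance ticks = 5; W→S at t=13 → φ=3
RR: stance ticks = 5; W→S at t=12 → φ=4

duty=5 offsets: FL=15 FR=2 RL=3 RR=4


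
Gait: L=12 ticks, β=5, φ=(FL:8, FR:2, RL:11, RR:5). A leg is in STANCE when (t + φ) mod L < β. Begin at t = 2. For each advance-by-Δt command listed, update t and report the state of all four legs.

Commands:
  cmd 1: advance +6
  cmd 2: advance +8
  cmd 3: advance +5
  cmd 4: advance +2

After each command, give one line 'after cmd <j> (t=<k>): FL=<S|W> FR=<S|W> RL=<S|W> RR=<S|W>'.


start t=2: FL=W FR=S RL=S RR=W
cmd 1: advance +6 → t=8, phase=(4,10,7,1) → FL=S FR=W RL=W RR=S
cmd 2: advance +8 → t=16, phase=(0,6,3,9) → FL=S FR=W RL=S RR=W
cmd 3: advance +5 → t=21, phase=(5,11,8,2) → FL=W FR=W RL=W RR=S
cmd 4: advance +2 → t=23, phase=(7,1,10,4) → FL=W FR=S RL=W RR=S

after cmd 1 (t=8): FL=S FR=W RL=W RR=S
after cmd 2 (t=16): FL=S FR=W RL=S RR=W
after cmd 3 (t=21): FL=W FR=W RL=W RR=S
after cmd 4 (t=23): FL=W FR=S RL=W RR=S


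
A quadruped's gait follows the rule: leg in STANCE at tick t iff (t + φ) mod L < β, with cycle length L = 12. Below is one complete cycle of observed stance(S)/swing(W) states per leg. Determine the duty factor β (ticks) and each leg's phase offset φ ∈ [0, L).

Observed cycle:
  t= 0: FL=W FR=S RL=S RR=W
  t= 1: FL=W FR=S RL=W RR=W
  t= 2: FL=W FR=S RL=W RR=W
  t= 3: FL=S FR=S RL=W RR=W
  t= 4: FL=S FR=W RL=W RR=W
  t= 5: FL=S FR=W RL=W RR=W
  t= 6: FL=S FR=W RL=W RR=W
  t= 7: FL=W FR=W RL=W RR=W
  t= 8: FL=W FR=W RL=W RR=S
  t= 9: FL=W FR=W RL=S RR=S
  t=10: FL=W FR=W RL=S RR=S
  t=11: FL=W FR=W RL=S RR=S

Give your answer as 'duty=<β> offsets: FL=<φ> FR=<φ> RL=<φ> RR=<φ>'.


duty β = stance ticks per leg = 4
FL: stance ticks = 4; W→S at t=3 → φ=9
FR: stance ticks = 4; W→S at t=0 → φ=0
RL: stance ticks = 4; W→S at t=9 → φ=3
RR: stance ticks = 4; W→S at t=8 → φ=4

duty=4 offsets: FL=9 FR=0 RL=3 RR=4


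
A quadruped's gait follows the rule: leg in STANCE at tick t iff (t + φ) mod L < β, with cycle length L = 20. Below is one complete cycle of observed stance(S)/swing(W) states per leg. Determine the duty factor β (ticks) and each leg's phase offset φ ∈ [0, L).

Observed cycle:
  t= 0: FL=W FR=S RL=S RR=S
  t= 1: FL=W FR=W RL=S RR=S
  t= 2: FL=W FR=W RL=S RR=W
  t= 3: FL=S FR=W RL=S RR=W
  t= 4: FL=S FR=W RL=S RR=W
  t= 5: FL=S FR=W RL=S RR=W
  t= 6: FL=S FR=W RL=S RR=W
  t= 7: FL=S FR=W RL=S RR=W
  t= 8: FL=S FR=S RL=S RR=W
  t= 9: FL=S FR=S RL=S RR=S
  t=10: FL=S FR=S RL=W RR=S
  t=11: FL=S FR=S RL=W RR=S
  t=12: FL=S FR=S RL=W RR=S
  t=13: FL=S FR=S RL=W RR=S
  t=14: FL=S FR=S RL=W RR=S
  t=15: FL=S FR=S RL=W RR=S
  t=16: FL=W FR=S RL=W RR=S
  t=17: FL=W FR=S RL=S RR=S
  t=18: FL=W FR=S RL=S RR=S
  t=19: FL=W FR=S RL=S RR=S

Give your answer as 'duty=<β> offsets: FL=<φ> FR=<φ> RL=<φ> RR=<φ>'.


duty=13 offsets: FL=17 FR=12 RL=3 RR=11

duty β = stance ticks per leg = 13
FL: stance ticks = 13; W→S at t=3 → φ=17
FR: stance ticks = 13; W→S at t=8 → φ=12
RL: stance ticks = 13; W→S at t=17 → φ=3
RR: stance ticks = 13; W→S at t=9 → φ=11


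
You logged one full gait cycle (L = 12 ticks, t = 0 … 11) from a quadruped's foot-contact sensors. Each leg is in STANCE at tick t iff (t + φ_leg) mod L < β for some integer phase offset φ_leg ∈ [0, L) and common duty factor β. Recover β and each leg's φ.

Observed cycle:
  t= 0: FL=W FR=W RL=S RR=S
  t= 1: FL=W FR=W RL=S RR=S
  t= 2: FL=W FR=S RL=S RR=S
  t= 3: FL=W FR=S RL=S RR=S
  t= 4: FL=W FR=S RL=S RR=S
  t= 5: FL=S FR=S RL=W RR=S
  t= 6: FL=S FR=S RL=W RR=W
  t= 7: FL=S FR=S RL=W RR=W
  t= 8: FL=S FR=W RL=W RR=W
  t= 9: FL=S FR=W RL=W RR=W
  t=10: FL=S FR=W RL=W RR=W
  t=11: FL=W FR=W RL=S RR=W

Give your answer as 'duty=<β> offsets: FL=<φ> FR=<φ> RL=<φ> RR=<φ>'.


duty=6 offsets: FL=7 FR=10 RL=1 RR=0

duty β = stance ticks per leg = 6
FL: stance ticks = 6; W→S at t=5 → φ=7
FR: stance ticks = 6; W→S at t=2 → φ=10
RL: stance ticks = 6; W→S at t=11 → φ=1
RR: stance ticks = 6; W→S at t=0 → φ=0


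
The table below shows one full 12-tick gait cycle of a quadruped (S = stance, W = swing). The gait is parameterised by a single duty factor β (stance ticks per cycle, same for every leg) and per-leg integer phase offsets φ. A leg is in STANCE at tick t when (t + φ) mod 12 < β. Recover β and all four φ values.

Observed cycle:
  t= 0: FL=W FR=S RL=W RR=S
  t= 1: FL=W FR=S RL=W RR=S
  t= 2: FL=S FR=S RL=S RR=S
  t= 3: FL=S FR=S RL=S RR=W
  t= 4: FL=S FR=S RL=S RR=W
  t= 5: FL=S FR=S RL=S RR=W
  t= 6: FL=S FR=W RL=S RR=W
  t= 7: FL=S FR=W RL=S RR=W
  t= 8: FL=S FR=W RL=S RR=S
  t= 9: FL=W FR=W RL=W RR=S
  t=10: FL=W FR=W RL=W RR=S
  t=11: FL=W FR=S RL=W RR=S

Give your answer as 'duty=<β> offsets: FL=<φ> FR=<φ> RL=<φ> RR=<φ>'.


duty=7 offsets: FL=10 FR=1 RL=10 RR=4

duty β = stance ticks per leg = 7
FL: stance ticks = 7; W→S at t=2 → φ=10
FR: stance ticks = 7; W→S at t=11 → φ=1
RL: stance ticks = 7; W→S at t=2 → φ=10
RR: stance ticks = 7; W→S at t=8 → φ=4


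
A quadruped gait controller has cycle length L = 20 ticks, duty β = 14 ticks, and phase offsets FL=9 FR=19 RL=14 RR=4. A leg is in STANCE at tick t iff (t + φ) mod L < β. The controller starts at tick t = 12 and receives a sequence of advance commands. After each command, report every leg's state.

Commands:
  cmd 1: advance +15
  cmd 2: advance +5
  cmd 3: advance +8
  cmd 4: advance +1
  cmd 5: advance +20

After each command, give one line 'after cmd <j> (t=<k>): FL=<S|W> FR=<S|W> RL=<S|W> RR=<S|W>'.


start t=12: FL=S FR=S RL=S RR=W
cmd 1: advance +15 → t=27, phase=(16,6,1,11) → FL=W FR=S RL=S RR=S
cmd 2: advance +5 → t=32, phase=(1,11,6,16) → FL=S FR=S RL=S RR=W
cmd 3: advance +8 → t=40, phase=(9,19,14,4) → FL=S FR=W RL=W RR=S
cmd 4: advance +1 → t=41, phase=(10,0,15,5) → FL=S FR=S RL=W RR=S
cmd 5: advance +20 → t=61, phase=(10,0,15,5) → FL=S FR=S RL=W RR=S

after cmd 1 (t=27): FL=W FR=S RL=S RR=S
after cmd 2 (t=32): FL=S FR=S RL=S RR=W
after cmd 3 (t=40): FL=S FR=W RL=W RR=S
after cmd 4 (t=41): FL=S FR=S RL=W RR=S
after cmd 5 (t=61): FL=S FR=S RL=W RR=S


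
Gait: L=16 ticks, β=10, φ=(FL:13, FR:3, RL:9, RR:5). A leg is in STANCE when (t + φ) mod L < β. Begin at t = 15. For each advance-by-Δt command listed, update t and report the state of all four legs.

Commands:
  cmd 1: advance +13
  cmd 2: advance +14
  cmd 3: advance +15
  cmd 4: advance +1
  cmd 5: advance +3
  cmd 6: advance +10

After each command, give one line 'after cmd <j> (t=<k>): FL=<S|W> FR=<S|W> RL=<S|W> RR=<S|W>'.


start t=15: FL=W FR=S RL=S RR=S
cmd 1: advance +13 → t=28, phase=(9,15,5,1) → FL=S FR=W RL=S RR=S
cmd 2: advance +14 → t=42, phase=(7,13,3,15) → FL=S FR=W RL=S RR=W
cmd 3: advance +15 → t=57, phase=(6,12,2,14) → FL=S FR=W RL=S RR=W
cmd 4: advance +1 → t=58, phase=(7,13,3,15) → FL=S FR=W RL=S RR=W
cmd 5: advance +3 → t=61, phase=(10,0,6,2) → FL=W FR=S RL=S RR=S
cmd 6: advance +10 → t=71, phase=(4,10,0,12) → FL=S FR=W RL=S RR=W

after cmd 1 (t=28): FL=S FR=W RL=S RR=S
after cmd 2 (t=42): FL=S FR=W RL=S RR=W
after cmd 3 (t=57): FL=S FR=W RL=S RR=W
after cmd 4 (t=58): FL=S FR=W RL=S RR=W
after cmd 5 (t=61): FL=W FR=S RL=S RR=S
after cmd 6 (t=71): FL=S FR=W RL=S RR=W


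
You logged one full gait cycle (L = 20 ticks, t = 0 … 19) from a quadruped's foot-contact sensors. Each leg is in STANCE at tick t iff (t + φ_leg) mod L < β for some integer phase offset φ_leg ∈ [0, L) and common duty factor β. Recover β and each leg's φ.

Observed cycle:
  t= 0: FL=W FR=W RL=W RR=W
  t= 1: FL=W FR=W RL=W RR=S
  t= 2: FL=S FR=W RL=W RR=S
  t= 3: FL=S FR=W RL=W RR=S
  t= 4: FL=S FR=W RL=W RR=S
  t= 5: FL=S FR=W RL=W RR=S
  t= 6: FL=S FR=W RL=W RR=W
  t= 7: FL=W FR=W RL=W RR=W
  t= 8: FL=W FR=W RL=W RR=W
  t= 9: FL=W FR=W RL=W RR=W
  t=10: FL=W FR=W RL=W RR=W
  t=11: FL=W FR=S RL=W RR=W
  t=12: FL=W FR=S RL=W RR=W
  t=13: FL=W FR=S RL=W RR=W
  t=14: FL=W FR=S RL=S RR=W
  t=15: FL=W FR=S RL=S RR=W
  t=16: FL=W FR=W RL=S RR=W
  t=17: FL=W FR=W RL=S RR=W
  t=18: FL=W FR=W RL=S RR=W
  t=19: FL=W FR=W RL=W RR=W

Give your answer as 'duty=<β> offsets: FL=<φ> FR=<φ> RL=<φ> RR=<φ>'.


duty β = stance ticks per leg = 5
FL: stance ticks = 5; W→S at t=2 → φ=18
FR: stance ticks = 5; W→S at t=11 → φ=9
RL: stance ticks = 5; W→S at t=14 → φ=6
RR: stance ticks = 5; W→S at t=1 → φ=19

duty=5 offsets: FL=18 FR=9 RL=6 RR=19
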